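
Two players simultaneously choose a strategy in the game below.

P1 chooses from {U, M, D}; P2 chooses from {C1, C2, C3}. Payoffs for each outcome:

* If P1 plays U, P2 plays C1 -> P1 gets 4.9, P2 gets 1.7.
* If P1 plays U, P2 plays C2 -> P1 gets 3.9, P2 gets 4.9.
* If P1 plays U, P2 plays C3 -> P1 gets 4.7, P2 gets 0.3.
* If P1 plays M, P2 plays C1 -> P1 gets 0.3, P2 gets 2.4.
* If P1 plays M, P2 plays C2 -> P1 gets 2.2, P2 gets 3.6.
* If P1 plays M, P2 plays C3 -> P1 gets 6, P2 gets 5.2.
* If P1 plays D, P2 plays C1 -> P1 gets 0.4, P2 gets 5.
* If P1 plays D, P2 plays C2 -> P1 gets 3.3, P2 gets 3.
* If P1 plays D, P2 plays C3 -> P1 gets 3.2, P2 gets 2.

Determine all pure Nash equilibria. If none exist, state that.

Pure-strategy Nash equilibria: (U, C2) and (M, C3)

P1 against C1: payoffs 4.9, 0.3, 0.4 → best response U.
P1 against C2: payoffs 3.9, 2.2, 3.3 → best response U.
P1 against C3: payoffs 4.7, 6, 3.2 → best response M.
P2 against U: payoffs 1.7, 4.9, 0.3 → best response C2.
P2 against M: payoffs 2.4, 3.6, 5.2 → best response C3.
P2 against D: payoffs 5, 3, 2 → best response C1.
Mutual best responses: (U, C2); (M, C3).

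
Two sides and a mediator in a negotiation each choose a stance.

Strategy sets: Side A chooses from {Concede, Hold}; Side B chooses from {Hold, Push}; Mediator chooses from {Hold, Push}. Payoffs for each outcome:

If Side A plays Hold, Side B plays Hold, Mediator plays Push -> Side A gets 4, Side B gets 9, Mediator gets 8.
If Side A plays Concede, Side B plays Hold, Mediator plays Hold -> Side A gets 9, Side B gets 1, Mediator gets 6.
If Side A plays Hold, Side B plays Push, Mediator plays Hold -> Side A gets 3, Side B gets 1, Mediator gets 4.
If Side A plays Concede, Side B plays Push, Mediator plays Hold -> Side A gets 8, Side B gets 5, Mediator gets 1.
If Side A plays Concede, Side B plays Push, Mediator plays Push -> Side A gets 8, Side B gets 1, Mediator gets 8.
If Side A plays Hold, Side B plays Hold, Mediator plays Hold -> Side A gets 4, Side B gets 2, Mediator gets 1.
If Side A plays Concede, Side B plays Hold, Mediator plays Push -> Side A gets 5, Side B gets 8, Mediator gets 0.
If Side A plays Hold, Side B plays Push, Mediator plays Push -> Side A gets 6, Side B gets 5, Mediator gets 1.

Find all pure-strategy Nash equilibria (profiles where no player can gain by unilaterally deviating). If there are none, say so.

This game has no pure Nash equilibrium.

(Concede, Hold, Hold): Side B can switch to Push (1 → 5). Not NE.
(Concede, Hold, Push): Mediator can switch to Hold (0 → 6). Not NE.
(Concede, Push, Hold): Mediator can switch to Push (1 → 8). Not NE.
(Concede, Push, Push): Side B can switch to Hold (1 → 8). Not NE.
(Hold, Hold, Hold): Side A can switch to Concede (4 → 9). Not NE.
(Hold, Hold, Push): Side A can switch to Concede (4 → 5). Not NE.
(The remaining 2 profiles each have a profitable deviation by the same check.)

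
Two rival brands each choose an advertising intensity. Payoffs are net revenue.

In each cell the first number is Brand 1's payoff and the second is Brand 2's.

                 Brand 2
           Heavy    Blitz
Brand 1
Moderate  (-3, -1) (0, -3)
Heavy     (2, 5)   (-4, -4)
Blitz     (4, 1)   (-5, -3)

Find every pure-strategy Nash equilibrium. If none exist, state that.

(Moderate, Heavy): Brand 1 can switch to Heavy (-3 → 2). Not NE.
(Moderate, Blitz): Brand 2 can switch to Heavy (-3 → -1). Not NE.
(Heavy, Heavy): Brand 1 can switch to Blitz (2 → 4). Not NE.
(Heavy, Blitz): Brand 1 can switch to Moderate (-4 → 0). Not NE.
(Blitz, Heavy): Brand 1 gets 4, best alternative 2; Brand 2 gets 1, best alternative -3. No profitable deviation — NE.
(Blitz, Blitz): Brand 1 can switch to Moderate (-5 → 0). Not NE.

The unique pure-strategy Nash equilibrium is (Blitz, Heavy).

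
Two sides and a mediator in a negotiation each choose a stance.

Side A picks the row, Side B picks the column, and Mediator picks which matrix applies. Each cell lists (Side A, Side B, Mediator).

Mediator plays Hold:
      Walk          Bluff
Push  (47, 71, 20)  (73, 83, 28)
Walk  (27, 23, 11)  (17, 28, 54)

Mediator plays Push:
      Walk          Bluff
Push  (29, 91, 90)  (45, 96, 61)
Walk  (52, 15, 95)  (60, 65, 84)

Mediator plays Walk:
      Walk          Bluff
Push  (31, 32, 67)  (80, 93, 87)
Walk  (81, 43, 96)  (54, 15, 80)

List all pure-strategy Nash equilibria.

Pure-strategy Nash equilibria: (Push, Bluff, Walk) and (Walk, Walk, Walk) and (Walk, Bluff, Push)

For each strategy profile, look for a profitable unilateral deviation.
(Push, Walk, Hold): Side B can switch to Bluff (71 → 83). Not NE.
(Push, Walk, Push): Side A can switch to Walk (29 → 52). Not NE.
(Push, Walk, Walk): Side A can switch to Walk (31 → 81). Not NE.
(Push, Bluff, Hold): Mediator can switch to Push (28 → 61). Not NE.
(Push, Bluff, Push): Side A can switch to Walk (45 → 60). Not NE.
(Push, Bluff, Walk): Side A gets 80, best alternative 54; Side B gets 93, best alternative 32; Mediator gets 87, best alternative 61. No profitable deviation — NE.
(Walk, Walk, Hold): Side A can switch to Push (27 → 47). Not NE.
(Walk, Walk, Push): Side B can switch to Bluff (15 → 65). Not NE.
(Walk, Walk, Walk): Side A gets 81, best alternative 31; Side B gets 43, best alternative 15; Mediator gets 96, best alternative 95. No profitable deviation — NE.
(Walk, Bluff, Hold): Side A can switch to Push (17 → 73). Not NE.
(Walk, Bluff, Push): Side A gets 60, best alternative 45; Side B gets 65, best alternative 15; Mediator gets 84, best alternative 80. No profitable deviation — NE.
(Walk, Bluff, Walk): Side A can switch to Push (54 → 80). Not NE.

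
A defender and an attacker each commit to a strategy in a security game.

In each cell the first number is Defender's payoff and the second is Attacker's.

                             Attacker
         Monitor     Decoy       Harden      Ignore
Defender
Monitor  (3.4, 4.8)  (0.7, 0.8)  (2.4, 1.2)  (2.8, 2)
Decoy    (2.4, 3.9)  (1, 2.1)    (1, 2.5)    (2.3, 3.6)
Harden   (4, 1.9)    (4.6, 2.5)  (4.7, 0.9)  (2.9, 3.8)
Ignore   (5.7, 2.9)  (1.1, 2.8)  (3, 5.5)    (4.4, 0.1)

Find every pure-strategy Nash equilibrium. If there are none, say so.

No pure-strategy Nash equilibrium.

Check each profile: it is a Nash equilibrium iff no player can strictly gain by switching unilaterally.
(Monitor, Monitor): Defender can switch to Harden (3.4 → 4). Not NE.
(Monitor, Decoy): Defender can switch to Decoy (0.7 → 1). Not NE.
(Monitor, Harden): Defender can switch to Harden (2.4 → 4.7). Not NE.
(Monitor, Ignore): Defender can switch to Harden (2.8 → 2.9). Not NE.
(Decoy, Monitor): Defender can switch to Monitor (2.4 → 3.4). Not NE.
(Decoy, Decoy): Defender can switch to Harden (1 → 4.6). Not NE.
(The remaining 10 profiles each have a profitable deviation by the same check.)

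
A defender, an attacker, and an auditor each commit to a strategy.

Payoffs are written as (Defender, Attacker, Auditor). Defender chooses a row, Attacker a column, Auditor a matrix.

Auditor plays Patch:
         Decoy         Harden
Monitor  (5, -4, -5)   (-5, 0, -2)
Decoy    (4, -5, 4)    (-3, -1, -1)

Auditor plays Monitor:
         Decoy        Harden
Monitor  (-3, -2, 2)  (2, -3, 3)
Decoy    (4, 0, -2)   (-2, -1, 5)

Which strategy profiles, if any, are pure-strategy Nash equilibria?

(Monitor, Decoy, Patch): Attacker can switch to Harden (-4 → 0). Not NE.
(Monitor, Decoy, Monitor): Defender can switch to Decoy (-3 → 4). Not NE.
(Monitor, Harden, Patch): Defender can switch to Decoy (-5 → -3). Not NE.
(Monitor, Harden, Monitor): Attacker can switch to Decoy (-3 → -2). Not NE.
(Decoy, Decoy, Patch): Defender can switch to Monitor (4 → 5). Not NE.
(Decoy, Decoy, Monitor): Auditor can switch to Patch (-2 → 4). Not NE.
(The remaining 2 profiles each have a profitable deviation by the same check.)

No pure-strategy Nash equilibrium.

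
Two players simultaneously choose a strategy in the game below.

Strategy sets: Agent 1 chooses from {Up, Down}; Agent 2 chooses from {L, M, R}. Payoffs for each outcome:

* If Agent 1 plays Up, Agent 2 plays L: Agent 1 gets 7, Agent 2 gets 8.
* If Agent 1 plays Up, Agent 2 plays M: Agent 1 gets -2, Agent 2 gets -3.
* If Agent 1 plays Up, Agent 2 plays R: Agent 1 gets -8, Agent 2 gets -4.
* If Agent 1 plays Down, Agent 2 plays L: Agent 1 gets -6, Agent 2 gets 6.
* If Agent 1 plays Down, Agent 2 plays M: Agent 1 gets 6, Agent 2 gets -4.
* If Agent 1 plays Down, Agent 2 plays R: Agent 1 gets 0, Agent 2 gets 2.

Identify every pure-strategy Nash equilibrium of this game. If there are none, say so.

(Up, L)

(Up, L): Agent 1 gets 7, best alternative -6; Agent 2 gets 8, best alternative -3. No profitable deviation — NE.
(Up, M): Agent 1 can switch to Down (-2 → 6). Not NE.
(Up, R): Agent 1 can switch to Down (-8 → 0). Not NE.
(Down, L): Agent 1 can switch to Up (-6 → 7). Not NE.
(Down, M): Agent 2 can switch to L (-4 → 6). Not NE.
(Down, R): Agent 2 can switch to L (2 → 6). Not NE.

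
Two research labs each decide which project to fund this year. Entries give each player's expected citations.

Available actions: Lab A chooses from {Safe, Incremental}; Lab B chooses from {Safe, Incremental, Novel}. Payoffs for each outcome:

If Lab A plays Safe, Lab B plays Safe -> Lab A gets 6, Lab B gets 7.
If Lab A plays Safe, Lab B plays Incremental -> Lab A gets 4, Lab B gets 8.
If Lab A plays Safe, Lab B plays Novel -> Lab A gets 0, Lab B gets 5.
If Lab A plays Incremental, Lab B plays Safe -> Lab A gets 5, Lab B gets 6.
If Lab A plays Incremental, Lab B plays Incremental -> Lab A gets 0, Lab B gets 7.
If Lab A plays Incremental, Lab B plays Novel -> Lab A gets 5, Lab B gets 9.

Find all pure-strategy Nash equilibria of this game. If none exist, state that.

(Safe, Incremental), (Incremental, Novel)

For each strategy profile, look for a profitable unilateral deviation.
(Safe, Safe): Lab B can switch to Incremental (7 → 8). Not NE.
(Safe, Incremental): Lab A gets 4, best alternative 0; Lab B gets 8, best alternative 7. No profitable deviation — NE.
(Safe, Novel): Lab A can switch to Incremental (0 → 5). Not NE.
(Incremental, Safe): Lab A can switch to Safe (5 → 6). Not NE.
(Incremental, Incremental): Lab A can switch to Safe (0 → 4). Not NE.
(Incremental, Novel): Lab A gets 5, best alternative 0; Lab B gets 9, best alternative 7. No profitable deviation — NE.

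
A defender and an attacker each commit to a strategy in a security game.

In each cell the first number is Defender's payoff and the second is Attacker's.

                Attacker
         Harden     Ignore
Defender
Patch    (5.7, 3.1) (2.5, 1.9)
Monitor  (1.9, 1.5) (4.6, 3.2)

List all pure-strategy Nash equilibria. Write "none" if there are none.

(Patch, Harden); (Monitor, Ignore)

Defender against Harden: payoffs 5.7, 1.9 → best response Patch.
Defender against Ignore: payoffs 2.5, 4.6 → best response Monitor.
Attacker against Patch: payoffs 3.1, 1.9 → best response Harden.
Attacker against Monitor: payoffs 1.5, 3.2 → best response Ignore.
Mutual best responses: (Patch, Harden); (Monitor, Ignore).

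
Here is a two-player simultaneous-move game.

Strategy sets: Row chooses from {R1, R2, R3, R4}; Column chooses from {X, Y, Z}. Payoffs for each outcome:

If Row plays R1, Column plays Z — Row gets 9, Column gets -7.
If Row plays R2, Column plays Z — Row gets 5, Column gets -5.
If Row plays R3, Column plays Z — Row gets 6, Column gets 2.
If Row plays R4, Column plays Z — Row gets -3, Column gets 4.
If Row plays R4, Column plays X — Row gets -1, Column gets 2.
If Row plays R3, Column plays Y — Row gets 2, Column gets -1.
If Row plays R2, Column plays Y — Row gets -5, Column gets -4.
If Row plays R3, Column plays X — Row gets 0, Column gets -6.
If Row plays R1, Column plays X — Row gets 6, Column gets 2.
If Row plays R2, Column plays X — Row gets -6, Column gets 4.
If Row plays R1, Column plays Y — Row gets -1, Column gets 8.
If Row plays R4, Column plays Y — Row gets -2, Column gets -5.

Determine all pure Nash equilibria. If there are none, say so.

(R1, X): Column can switch to Y (2 → 8). Not NE.
(R1, Y): Row can switch to R3 (-1 → 2). Not NE.
(R1, Z): Column can switch to X (-7 → 2). Not NE.
(R2, X): Row can switch to R1 (-6 → 6). Not NE.
(R2, Y): Row can switch to R1 (-5 → -1). Not NE.
(R2, Z): Row can switch to R1 (5 → 9). Not NE.
(The remaining 6 profiles each have a profitable deviation by the same check.)

none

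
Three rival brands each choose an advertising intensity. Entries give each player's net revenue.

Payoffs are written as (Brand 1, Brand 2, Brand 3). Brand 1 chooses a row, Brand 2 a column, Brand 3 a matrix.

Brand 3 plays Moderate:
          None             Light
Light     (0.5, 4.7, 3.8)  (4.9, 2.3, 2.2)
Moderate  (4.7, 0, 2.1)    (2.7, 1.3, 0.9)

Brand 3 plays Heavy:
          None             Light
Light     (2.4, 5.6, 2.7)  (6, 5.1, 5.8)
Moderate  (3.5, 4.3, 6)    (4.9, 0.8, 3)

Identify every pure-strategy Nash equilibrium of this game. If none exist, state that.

The unique pure-strategy Nash equilibrium is (Moderate, None, Heavy).

For each strategy profile, look for a profitable unilateral deviation.
(Light, None, Moderate): Brand 1 can switch to Moderate (0.5 → 4.7). Not NE.
(Light, None, Heavy): Brand 1 can switch to Moderate (2.4 → 3.5). Not NE.
(Light, Light, Moderate): Brand 2 can switch to None (2.3 → 4.7). Not NE.
(Light, Light, Heavy): Brand 2 can switch to None (5.1 → 5.6). Not NE.
(Moderate, None, Moderate): Brand 2 can switch to Light (0 → 1.3). Not NE.
(Moderate, None, Heavy): Brand 1 gets 3.5, best alternative 2.4; Brand 2 gets 4.3, best alternative 0.8; Brand 3 gets 6, best alternative 2.1. No profitable deviation — NE.
(Moderate, Light, Moderate): Brand 1 can switch to Light (2.7 → 4.9). Not NE.
(Moderate, Light, Heavy): Brand 1 can switch to Light (4.9 → 6). Not NE.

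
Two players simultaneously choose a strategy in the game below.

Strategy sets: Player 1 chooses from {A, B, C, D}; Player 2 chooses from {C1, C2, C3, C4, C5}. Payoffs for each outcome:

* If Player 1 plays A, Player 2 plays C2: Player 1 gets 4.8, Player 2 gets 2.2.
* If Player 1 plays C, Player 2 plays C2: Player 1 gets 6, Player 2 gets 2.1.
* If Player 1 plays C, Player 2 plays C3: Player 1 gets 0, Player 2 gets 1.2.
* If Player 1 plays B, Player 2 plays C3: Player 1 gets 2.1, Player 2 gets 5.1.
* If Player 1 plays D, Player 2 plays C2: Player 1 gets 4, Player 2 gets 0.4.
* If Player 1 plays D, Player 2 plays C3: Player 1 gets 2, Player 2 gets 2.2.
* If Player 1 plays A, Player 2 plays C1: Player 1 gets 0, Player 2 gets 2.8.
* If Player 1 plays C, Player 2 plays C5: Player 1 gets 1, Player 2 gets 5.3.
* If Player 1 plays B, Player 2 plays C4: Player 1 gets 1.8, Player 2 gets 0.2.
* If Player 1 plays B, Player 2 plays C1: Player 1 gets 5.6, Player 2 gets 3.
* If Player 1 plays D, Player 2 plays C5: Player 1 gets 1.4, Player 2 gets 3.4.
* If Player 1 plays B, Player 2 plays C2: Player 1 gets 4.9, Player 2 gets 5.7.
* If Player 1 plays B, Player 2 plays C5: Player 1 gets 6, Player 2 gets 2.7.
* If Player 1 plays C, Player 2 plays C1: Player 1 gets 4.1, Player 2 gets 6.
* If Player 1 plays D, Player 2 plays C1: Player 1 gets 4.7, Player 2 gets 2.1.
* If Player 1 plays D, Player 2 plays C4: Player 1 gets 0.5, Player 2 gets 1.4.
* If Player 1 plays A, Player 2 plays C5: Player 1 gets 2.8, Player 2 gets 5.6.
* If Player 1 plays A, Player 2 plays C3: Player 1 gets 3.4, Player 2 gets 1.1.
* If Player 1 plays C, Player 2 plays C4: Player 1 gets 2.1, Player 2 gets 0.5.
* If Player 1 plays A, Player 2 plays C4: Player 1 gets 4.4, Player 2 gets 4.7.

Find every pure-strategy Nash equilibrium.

This game has no pure Nash equilibrium.

Player 1 against C1: payoffs 0, 5.6, 4.1, 4.7 → best response B.
Player 1 against C2: payoffs 4.8, 4.9, 6, 4 → best response C.
Player 1 against C3: payoffs 3.4, 2.1, 0, 2 → best response A.
Player 1 against C4: payoffs 4.4, 1.8, 2.1, 0.5 → best response A.
Player 1 against C5: payoffs 2.8, 6, 1, 1.4 → best response B.
Player 2 against A: payoffs 2.8, 2.2, 1.1, 4.7, 5.6 → best response C5.
Player 2 against B: payoffs 3, 5.7, 5.1, 0.2, 2.7 → best response C2.
Player 2 against C: payoffs 6, 2.1, 1.2, 0.5, 5.3 → best response C1.
Player 2 against D: payoffs 2.1, 0.4, 2.2, 1.4, 3.4 → best response C5.
No profile is a mutual best response for all players.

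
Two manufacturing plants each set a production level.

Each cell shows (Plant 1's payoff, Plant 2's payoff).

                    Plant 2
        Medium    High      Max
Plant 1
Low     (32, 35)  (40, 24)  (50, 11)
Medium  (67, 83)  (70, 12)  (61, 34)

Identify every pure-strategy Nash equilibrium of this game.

(Low, Medium): Plant 1 can switch to Medium (32 → 67). Not NE.
(Low, High): Plant 1 can switch to Medium (40 → 70). Not NE.
(Low, Max): Plant 1 can switch to Medium (50 → 61). Not NE.
(Medium, Medium): Plant 1 gets 67, best alternative 32; Plant 2 gets 83, best alternative 34. No profitable deviation — NE.
(Medium, High): Plant 2 can switch to Medium (12 → 83). Not NE.
(Medium, Max): Plant 2 can switch to Medium (34 → 83). Not NE.

Pure NE: (Medium, Medium)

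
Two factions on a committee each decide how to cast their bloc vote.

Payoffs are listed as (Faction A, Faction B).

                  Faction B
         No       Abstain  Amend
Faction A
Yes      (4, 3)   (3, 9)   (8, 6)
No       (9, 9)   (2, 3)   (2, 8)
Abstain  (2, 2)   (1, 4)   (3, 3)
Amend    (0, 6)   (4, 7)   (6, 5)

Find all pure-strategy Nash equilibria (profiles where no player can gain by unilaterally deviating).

Pure-strategy Nash equilibria: (No, No), (Amend, Abstain)

(Yes, No): Faction A can switch to No (4 → 9). Not NE.
(Yes, Abstain): Faction A can switch to Amend (3 → 4). Not NE.
(Yes, Amend): Faction B can switch to Abstain (6 → 9). Not NE.
(No, No): Faction A gets 9, best alternative 4; Faction B gets 9, best alternative 8. No profitable deviation — NE.
(No, Abstain): Faction A can switch to Yes (2 → 3). Not NE.
(No, Amend): Faction A can switch to Yes (2 → 8). Not NE.
(Abstain, No): Faction A can switch to Yes (2 → 4). Not NE.
(Amend, Abstain): Faction A gets 4, best alternative 3; Faction B gets 7, best alternative 6. No profitable deviation — NE.
(The remaining 4 profiles each have a profitable deviation by the same check.)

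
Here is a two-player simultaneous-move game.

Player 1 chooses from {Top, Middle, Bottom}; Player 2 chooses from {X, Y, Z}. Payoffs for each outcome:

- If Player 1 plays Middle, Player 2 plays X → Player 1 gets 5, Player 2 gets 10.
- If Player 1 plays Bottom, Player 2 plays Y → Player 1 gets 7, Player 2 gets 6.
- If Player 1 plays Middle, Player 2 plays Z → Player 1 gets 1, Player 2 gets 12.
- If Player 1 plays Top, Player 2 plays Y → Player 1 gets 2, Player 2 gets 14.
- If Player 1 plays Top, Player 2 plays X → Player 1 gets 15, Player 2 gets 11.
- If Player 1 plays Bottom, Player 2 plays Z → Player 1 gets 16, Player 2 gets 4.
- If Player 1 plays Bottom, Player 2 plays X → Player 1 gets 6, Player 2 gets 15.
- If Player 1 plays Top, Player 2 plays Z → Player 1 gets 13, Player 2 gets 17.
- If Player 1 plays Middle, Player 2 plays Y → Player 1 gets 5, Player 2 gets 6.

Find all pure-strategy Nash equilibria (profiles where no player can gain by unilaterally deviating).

No pure-strategy Nash equilibrium.

(Top, X): Player 2 can switch to Y (11 → 14). Not NE.
(Top, Y): Player 1 can switch to Middle (2 → 5). Not NE.
(Top, Z): Player 1 can switch to Bottom (13 → 16). Not NE.
(Middle, X): Player 1 can switch to Top (5 → 15). Not NE.
(Middle, Y): Player 1 can switch to Bottom (5 → 7). Not NE.
(Middle, Z): Player 1 can switch to Top (1 → 13). Not NE.
(Bottom, X): Player 1 can switch to Top (6 → 15). Not NE.
(Bottom, Y): Player 2 can switch to X (6 → 15). Not NE.
(Bottom, Z): Player 2 can switch to X (4 → 15). Not NE.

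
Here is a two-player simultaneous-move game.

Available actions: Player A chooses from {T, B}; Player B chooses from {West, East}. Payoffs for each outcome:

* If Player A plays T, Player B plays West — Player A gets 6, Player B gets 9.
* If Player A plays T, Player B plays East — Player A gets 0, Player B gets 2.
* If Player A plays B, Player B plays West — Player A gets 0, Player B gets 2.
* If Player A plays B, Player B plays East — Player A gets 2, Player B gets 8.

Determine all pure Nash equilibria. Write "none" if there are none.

Player A against West: payoffs 6, 0 → best response T.
Player A against East: payoffs 0, 2 → best response B.
Player B against T: payoffs 9, 2 → best response West.
Player B against B: payoffs 2, 8 → best response East.
Mutual best responses: (T, West); (B, East).

The pure Nash equilibria are (T, West) and (B, East).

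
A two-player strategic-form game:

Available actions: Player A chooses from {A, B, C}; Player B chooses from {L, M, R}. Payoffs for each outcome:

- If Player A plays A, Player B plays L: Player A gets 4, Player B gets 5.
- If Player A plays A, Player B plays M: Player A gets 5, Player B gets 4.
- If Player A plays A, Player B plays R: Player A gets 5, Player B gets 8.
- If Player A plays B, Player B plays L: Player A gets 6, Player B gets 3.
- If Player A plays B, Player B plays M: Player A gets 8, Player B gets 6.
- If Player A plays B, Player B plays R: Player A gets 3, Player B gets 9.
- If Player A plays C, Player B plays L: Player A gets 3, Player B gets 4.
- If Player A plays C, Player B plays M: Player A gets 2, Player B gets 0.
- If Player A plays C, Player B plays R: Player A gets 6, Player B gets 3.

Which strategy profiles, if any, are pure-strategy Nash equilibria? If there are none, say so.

(A, L): Player A can switch to B (4 → 6). Not NE.
(A, M): Player A can switch to B (5 → 8). Not NE.
(A, R): Player A can switch to C (5 → 6). Not NE.
(B, L): Player B can switch to M (3 → 6). Not NE.
(B, M): Player B can switch to R (6 → 9). Not NE.
(B, R): Player A can switch to A (3 → 5). Not NE.
(The remaining 3 profiles each have a profitable deviation by the same check.)

No pure-strategy Nash equilibrium.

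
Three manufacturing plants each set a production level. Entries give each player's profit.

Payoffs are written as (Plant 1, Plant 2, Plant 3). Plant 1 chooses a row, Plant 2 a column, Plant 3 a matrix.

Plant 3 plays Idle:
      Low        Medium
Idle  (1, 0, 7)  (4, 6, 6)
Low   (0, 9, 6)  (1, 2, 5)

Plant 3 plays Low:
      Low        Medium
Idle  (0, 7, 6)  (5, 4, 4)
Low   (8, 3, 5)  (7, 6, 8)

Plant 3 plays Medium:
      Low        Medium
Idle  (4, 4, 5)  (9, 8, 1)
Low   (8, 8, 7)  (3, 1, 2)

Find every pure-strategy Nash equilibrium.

Pure-strategy Nash equilibria: (Idle, Medium, Idle), (Low, Low, Medium), (Low, Medium, Low)

Plant 1 against (Low, Idle): payoffs 1, 0 → best response Idle.
Plant 1 against (Low, Low): payoffs 0, 8 → best response Low.
Plant 1 against (Low, Medium): payoffs 4, 8 → best response Low.
Plant 1 against (Medium, Idle): payoffs 4, 1 → best response Idle.
Plant 1 against (Medium, Low): payoffs 5, 7 → best response Low.
Plant 1 against (Medium, Medium): payoffs 9, 3 → best response Idle.
Plant 2 against (Idle, Idle): payoffs 0, 6 → best response Medium.
Plant 2 against (Idle, Low): payoffs 7, 4 → best response Low.
Plant 2 against (Idle, Medium): payoffs 4, 8 → best response Medium.
Plant 2 against (Low, Idle): payoffs 9, 2 → best response Low.
Plant 2 against (Low, Low): payoffs 3, 6 → best response Medium.
Plant 2 against (Low, Medium): payoffs 8, 1 → best response Low.
Plant 3 against (Idle, Low): payoffs 7, 6, 5 → best response Idle.
Plant 3 against (Idle, Medium): payoffs 6, 4, 1 → best response Idle.
Plant 3 against (Low, Low): payoffs 6, 5, 7 → best response Medium.
Plant 3 against (Low, Medium): payoffs 5, 8, 2 → best response Low.
Mutual best responses: (Idle, Medium, Idle); (Low, Low, Medium); (Low, Medium, Low).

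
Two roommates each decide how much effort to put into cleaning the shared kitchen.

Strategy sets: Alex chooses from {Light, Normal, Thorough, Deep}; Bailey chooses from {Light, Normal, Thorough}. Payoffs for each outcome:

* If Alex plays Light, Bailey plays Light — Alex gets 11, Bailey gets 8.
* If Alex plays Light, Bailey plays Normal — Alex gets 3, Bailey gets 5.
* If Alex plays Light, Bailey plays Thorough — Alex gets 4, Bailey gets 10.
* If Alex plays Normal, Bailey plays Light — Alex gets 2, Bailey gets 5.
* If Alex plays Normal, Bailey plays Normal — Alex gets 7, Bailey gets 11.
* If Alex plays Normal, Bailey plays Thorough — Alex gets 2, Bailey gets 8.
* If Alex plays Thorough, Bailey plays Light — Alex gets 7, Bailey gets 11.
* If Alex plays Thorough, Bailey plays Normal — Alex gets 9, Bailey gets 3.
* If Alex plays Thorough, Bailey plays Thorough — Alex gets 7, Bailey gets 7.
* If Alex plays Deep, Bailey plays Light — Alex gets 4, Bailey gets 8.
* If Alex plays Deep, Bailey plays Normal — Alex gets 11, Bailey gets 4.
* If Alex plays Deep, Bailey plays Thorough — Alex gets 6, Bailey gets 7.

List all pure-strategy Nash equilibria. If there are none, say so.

For each strategy profile, look for a profitable unilateral deviation.
(Light, Light): Bailey can switch to Thorough (8 → 10). Not NE.
(Light, Normal): Alex can switch to Normal (3 → 7). Not NE.
(Light, Thorough): Alex can switch to Thorough (4 → 7). Not NE.
(Normal, Light): Alex can switch to Light (2 → 11). Not NE.
(Normal, Normal): Alex can switch to Thorough (7 → 9). Not NE.
(Normal, Thorough): Alex can switch to Light (2 → 4). Not NE.
(The remaining 6 profiles each have a profitable deviation by the same check.)

This game has no pure Nash equilibrium.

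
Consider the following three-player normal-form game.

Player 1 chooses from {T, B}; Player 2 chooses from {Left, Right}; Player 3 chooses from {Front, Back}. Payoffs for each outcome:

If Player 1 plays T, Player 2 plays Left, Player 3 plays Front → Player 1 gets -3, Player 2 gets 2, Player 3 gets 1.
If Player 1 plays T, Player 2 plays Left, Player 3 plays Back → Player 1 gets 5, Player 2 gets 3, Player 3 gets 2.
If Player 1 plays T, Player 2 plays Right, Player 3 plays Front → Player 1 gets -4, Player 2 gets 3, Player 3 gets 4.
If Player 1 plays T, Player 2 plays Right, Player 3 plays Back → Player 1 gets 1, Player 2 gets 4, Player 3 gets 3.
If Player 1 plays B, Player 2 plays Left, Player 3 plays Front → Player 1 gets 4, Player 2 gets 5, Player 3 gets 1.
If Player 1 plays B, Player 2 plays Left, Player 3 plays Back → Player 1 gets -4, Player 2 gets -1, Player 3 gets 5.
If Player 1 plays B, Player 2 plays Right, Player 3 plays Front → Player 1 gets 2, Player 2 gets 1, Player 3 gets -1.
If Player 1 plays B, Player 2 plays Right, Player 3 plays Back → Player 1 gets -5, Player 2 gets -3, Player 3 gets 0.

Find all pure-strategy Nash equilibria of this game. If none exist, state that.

Player 1 against (Left, Front): payoffs -3, 4 → best response B.
Player 1 against (Left, Back): payoffs 5, -4 → best response T.
Player 1 against (Right, Front): payoffs -4, 2 → best response B.
Player 1 against (Right, Back): payoffs 1, -5 → best response T.
Player 2 against (T, Front): payoffs 2, 3 → best response Right.
Player 2 against (T, Back): payoffs 3, 4 → best response Right.
Player 2 against (B, Front): payoffs 5, 1 → best response Left.
Player 2 against (B, Back): payoffs -1, -3 → best response Left.
Player 3 against (T, Left): payoffs 1, 2 → best response Back.
Player 3 against (T, Right): payoffs 4, 3 → best response Front.
Player 3 against (B, Left): payoffs 1, 5 → best response Back.
Player 3 against (B, Right): payoffs -1, 0 → best response Back.
No profile is a mutual best response for all players.

No pure-strategy Nash equilibrium.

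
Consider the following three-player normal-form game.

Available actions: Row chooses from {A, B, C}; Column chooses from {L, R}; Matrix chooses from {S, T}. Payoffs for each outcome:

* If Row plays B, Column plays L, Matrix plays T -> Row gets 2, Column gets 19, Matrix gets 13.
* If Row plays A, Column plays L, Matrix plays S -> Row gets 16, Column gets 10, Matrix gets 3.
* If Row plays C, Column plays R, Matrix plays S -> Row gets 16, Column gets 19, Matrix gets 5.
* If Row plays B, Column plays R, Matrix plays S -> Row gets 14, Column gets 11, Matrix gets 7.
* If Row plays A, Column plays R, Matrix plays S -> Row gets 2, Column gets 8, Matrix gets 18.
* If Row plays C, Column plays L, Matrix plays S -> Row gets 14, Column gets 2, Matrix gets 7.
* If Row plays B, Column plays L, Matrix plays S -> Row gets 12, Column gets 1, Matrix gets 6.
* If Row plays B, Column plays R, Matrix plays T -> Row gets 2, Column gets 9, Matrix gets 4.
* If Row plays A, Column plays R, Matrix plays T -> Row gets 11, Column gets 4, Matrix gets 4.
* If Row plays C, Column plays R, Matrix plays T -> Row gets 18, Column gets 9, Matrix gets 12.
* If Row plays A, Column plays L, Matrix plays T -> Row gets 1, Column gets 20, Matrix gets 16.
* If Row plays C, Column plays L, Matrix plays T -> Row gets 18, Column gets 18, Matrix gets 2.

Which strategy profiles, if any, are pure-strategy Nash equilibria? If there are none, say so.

(A, L, S): Matrix can switch to T (3 → 16). Not NE.
(A, L, T): Row can switch to B (1 → 2). Not NE.
(A, R, S): Row can switch to B (2 → 14). Not NE.
(A, R, T): Row can switch to C (11 → 18). Not NE.
(B, L, S): Row can switch to A (12 → 16). Not NE.
(B, L, T): Row can switch to C (2 → 18). Not NE.
(B, R, S): Row can switch to C (14 → 16). Not NE.
(B, R, T): Row can switch to A (2 → 11). Not NE.
(The remaining 4 profiles each have a profitable deviation by the same check.)

none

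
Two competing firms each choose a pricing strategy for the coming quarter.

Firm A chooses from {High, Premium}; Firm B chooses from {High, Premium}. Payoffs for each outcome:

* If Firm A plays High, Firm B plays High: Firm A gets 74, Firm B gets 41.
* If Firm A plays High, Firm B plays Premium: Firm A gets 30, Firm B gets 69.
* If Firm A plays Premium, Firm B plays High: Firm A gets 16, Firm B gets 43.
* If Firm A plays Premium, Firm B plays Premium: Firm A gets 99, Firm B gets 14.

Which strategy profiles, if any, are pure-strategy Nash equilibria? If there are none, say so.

Firm A against High: payoffs 74, 16 → best response High.
Firm A against Premium: payoffs 30, 99 → best response Premium.
Firm B against High: payoffs 41, 69 → best response Premium.
Firm B against Premium: payoffs 43, 14 → best response High.
No profile is a mutual best response for all players.

This game has no pure Nash equilibrium.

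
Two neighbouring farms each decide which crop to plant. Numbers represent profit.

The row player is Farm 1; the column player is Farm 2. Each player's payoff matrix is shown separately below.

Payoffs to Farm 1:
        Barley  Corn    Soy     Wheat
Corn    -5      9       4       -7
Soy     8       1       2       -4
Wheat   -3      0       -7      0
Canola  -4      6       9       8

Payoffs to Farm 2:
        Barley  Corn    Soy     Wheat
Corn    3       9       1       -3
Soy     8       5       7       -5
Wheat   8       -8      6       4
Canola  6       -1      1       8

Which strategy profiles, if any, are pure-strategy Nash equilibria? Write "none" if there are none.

Check each profile: it is a Nash equilibrium iff no player can strictly gain by switching unilaterally.
(Corn, Barley): Farm 1 can switch to Soy (-5 → 8). Not NE.
(Corn, Corn): Farm 1 gets 9, best alternative 6; Farm 2 gets 9, best alternative 3. No profitable deviation — NE.
(Corn, Soy): Farm 1 can switch to Canola (4 → 9). Not NE.
(Corn, Wheat): Farm 1 can switch to Soy (-7 → -4). Not NE.
(Soy, Barley): Farm 1 gets 8, best alternative -3; Farm 2 gets 8, best alternative 7. No profitable deviation — NE.
(Soy, Corn): Farm 1 can switch to Corn (1 → 9). Not NE.
(Soy, Soy): Farm 1 can switch to Corn (2 → 4). Not NE.
(Soy, Wheat): Farm 1 can switch to Wheat (-4 → 0). Not NE.
(Canola, Wheat): Farm 1 gets 8, best alternative 0; Farm 2 gets 8, best alternative 6. No profitable deviation — NE.
(The remaining 7 profiles each have a profitable deviation by the same check.)

Pure-strategy Nash equilibria: (Corn, Corn), (Soy, Barley), (Canola, Wheat)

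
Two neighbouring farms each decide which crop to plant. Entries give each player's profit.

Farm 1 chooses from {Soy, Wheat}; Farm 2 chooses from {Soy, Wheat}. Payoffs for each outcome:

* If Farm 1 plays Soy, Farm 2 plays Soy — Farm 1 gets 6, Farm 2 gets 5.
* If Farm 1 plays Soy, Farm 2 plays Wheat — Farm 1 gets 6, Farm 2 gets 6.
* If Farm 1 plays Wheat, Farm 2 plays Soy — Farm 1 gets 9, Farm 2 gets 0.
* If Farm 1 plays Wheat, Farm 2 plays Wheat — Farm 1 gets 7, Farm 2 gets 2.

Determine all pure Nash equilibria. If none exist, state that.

Pure NE: (Wheat, Wheat)

Farm 1 against Soy: payoffs 6, 9 → best response Wheat.
Farm 1 against Wheat: payoffs 6, 7 → best response Wheat.
Farm 2 against Soy: payoffs 5, 6 → best response Wheat.
Farm 2 against Wheat: payoffs 0, 2 → best response Wheat.
Mutual best responses: (Wheat, Wheat).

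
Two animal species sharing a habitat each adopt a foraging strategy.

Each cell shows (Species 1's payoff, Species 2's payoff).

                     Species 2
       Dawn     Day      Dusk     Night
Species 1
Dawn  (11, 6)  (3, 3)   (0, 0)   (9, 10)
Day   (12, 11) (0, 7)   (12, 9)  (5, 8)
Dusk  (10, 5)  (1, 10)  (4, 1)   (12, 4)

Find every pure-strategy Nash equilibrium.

Species 1 against Dawn: payoffs 11, 12, 10 → best response Day.
Species 1 against Day: payoffs 3, 0, 1 → best response Dawn.
Species 1 against Dusk: payoffs 0, 12, 4 → best response Day.
Species 1 against Night: payoffs 9, 5, 12 → best response Dusk.
Species 2 against Dawn: payoffs 6, 3, 0, 10 → best response Night.
Species 2 against Day: payoffs 11, 7, 9, 8 → best response Dawn.
Species 2 against Dusk: payoffs 5, 10, 1, 4 → best response Day.
Mutual best responses: (Day, Dawn).

Pure NE: (Day, Dawn)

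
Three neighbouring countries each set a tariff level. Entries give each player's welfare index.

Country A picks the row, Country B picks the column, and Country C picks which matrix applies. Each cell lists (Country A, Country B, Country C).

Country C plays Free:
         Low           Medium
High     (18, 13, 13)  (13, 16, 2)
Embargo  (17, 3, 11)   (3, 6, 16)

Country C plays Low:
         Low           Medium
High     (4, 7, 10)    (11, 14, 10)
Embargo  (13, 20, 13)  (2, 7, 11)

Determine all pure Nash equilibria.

For each strategy profile, look for a profitable unilateral deviation.
(High, Low, Free): Country B can switch to Medium (13 → 16). Not NE.
(High, Low, Low): Country A can switch to Embargo (4 → 13). Not NE.
(High, Medium, Free): Country C can switch to Low (2 → 10). Not NE.
(High, Medium, Low): Country A gets 11, best alternative 2; Country B gets 14, best alternative 7; Country C gets 10, best alternative 2. No profitable deviation — NE.
(Embargo, Low, Free): Country A can switch to High (17 → 18). Not NE.
(Embargo, Low, Low): Country A gets 13, best alternative 4; Country B gets 20, best alternative 7; Country C gets 13, best alternative 11. No profitable deviation — NE.
(Embargo, Medium, Free): Country A can switch to High (3 → 13). Not NE.
(Embargo, Medium, Low): Country A can switch to High (2 → 11). Not NE.

(High, Medium, Low); (Embargo, Low, Low)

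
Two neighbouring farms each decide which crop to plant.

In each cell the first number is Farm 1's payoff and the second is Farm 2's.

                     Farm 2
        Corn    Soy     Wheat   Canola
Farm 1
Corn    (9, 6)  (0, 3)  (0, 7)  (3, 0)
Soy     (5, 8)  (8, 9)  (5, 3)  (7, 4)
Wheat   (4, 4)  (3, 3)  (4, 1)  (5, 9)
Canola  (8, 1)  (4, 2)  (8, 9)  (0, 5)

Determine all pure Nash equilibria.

Farm 1 against Corn: payoffs 9, 5, 4, 8 → best response Corn.
Farm 1 against Soy: payoffs 0, 8, 3, 4 → best response Soy.
Farm 1 against Wheat: payoffs 0, 5, 4, 8 → best response Canola.
Farm 1 against Canola: payoffs 3, 7, 5, 0 → best response Soy.
Farm 2 against Corn: payoffs 6, 3, 7, 0 → best response Wheat.
Farm 2 against Soy: payoffs 8, 9, 3, 4 → best response Soy.
Farm 2 against Wheat: payoffs 4, 3, 1, 9 → best response Canola.
Farm 2 against Canola: payoffs 1, 2, 9, 5 → best response Wheat.
Mutual best responses: (Soy, Soy); (Canola, Wheat).

(Soy, Soy); (Canola, Wheat)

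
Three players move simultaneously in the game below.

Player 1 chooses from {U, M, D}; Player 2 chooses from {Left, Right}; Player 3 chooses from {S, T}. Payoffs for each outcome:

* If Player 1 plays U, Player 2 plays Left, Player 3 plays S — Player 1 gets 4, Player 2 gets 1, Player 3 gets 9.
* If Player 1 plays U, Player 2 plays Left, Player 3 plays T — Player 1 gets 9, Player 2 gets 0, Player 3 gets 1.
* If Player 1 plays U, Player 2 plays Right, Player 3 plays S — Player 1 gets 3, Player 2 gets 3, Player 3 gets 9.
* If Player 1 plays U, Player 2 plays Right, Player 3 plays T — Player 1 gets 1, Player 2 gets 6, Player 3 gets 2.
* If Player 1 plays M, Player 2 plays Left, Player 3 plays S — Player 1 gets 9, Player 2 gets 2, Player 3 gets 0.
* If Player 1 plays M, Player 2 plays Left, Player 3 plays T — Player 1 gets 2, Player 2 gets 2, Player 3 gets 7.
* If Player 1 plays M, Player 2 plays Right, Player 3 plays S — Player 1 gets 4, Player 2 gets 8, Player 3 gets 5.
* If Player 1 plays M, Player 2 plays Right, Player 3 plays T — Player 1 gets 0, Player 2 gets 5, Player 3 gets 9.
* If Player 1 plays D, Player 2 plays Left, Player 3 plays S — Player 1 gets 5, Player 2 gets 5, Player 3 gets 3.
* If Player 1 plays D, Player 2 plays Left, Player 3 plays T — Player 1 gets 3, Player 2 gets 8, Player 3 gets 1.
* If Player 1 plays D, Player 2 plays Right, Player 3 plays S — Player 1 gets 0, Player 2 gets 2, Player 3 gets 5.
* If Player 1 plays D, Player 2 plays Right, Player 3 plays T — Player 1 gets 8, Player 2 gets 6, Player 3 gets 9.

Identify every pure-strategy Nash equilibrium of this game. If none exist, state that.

Check each profile: it is a Nash equilibrium iff no player can strictly gain by switching unilaterally.
(U, Left, S): Player 1 can switch to M (4 → 9). Not NE.
(U, Left, T): Player 2 can switch to Right (0 → 6). Not NE.
(U, Right, S): Player 1 can switch to M (3 → 4). Not NE.
(U, Right, T): Player 1 can switch to D (1 → 8). Not NE.
(M, Left, S): Player 2 can switch to Right (2 → 8). Not NE.
(M, Left, T): Player 1 can switch to U (2 → 9). Not NE.
(The remaining 6 profiles each have a profitable deviation by the same check.)

This game has no pure Nash equilibrium.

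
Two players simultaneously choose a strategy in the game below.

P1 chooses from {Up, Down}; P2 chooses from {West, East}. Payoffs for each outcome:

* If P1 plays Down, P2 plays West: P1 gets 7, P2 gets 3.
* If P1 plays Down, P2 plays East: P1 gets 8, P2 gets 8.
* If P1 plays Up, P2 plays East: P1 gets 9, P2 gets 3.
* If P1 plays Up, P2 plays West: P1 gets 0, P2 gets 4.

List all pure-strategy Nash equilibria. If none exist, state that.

No pure-strategy Nash equilibrium.

P1 against West: payoffs 0, 7 → best response Down.
P1 against East: payoffs 9, 8 → best response Up.
P2 against Up: payoffs 4, 3 → best response West.
P2 against Down: payoffs 3, 8 → best response East.
No profile is a mutual best response for all players.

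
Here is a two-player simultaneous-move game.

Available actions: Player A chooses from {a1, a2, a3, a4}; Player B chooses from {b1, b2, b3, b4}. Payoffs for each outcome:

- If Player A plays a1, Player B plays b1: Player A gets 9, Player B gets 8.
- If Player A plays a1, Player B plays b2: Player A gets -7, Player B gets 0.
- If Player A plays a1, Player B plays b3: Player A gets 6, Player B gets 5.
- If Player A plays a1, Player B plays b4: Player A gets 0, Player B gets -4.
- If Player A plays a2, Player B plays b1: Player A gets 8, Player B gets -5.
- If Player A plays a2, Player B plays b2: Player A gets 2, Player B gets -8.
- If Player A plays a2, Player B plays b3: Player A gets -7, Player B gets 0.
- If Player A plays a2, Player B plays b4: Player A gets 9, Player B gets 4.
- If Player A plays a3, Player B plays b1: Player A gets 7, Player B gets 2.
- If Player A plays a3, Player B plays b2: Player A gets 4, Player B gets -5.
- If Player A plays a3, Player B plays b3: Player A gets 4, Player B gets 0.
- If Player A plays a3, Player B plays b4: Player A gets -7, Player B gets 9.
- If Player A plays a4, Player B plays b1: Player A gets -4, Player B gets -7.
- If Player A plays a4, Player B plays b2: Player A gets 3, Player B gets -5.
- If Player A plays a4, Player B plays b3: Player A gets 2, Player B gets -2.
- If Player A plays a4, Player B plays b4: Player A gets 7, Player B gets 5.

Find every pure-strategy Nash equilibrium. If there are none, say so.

For each strategy profile, look for a profitable unilateral deviation.
(a1, b1): Player A gets 9, best alternative 8; Player B gets 8, best alternative 5. No profitable deviation — NE.
(a1, b2): Player A can switch to a2 (-7 → 2). Not NE.
(a1, b3): Player B can switch to b1 (5 → 8). Not NE.
(a1, b4): Player A can switch to a2 (0 → 9). Not NE.
(a2, b1): Player A can switch to a1 (8 → 9). Not NE.
(a2, b2): Player A can switch to a3 (2 → 4). Not NE.
(a2, b3): Player A can switch to a1 (-7 → 6). Not NE.
(a2, b4): Player A gets 9, best alternative 7; Player B gets 4, best alternative 0. No profitable deviation — NE.
(The remaining 8 profiles each have a profitable deviation by the same check.)

Pure-strategy Nash equilibria: (a1, b1), (a2, b4)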